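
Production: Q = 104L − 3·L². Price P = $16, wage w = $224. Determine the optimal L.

The marginal product of L is MP_L = 104 − 6L.
A price-taking firm hires until the value of the marginal product equals the wage: P·MP_L = w, so 16·(104 − 6L) = 224.
Then 104 − 6L = 14, giving L = 15.

L* = 15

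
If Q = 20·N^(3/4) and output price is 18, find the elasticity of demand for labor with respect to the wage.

MP_N = (3/4)·20·N^(-1/4), so P·MP_N = w gives 270·N^(-1/4) = w.
Solving, N(w) = (270/w)^(4). This is a constant-elasticity form: N ∝ w^(−4), so ε = −4.

ε = -4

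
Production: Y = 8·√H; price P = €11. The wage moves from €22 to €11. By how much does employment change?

From P·MP_H = w with MP_H = 4·H^(-1/2), the labor demand is H(w) = (44/w)^(2).
At w = 22: H = 4. At w = 11: H = 16.
ΔH = 16 − 4 = 12.

ΔH = 12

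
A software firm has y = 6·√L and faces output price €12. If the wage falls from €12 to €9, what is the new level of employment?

From P·MP_L = w with MP_L = 3·L^(-1/2), the labor demand is L(w) = (36/w)^(2).
At w = 12: L = 9. At w = 9: L = 16.

L* = 16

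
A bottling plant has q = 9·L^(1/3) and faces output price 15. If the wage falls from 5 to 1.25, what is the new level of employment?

L* = 216

From P·MP_L = w with MP_L = 3·L^(-2/3), the labor demand is L(w) = (45/w)^(3/2).
At w = 5: L = 27. At w = 1.25: L = 216.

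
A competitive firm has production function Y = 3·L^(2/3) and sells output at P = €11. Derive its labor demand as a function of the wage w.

L(w) = 10648/w³

MP_L = (2/3)·3·L^(-1/3) = 2·L^(-1/3).
Setting P·MP_L = w: 22·L^(-1/3) = w.
Solving for L: L^(-1/3) = w/22, so L = (22/w)^(3).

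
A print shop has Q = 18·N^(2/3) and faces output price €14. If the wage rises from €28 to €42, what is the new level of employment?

N* = 64

From P·MP_N = w with MP_N = 12·N^(-1/3), the labor demand is N(w) = (168/w)^(3).
At w = 28: N = 216. At w = 42: N = 64.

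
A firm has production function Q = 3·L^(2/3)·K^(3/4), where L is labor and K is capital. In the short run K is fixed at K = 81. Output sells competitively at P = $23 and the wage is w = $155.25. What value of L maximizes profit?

L* = 512

With K = 81, MP_L = (2/3)·3·L^(-1/3)·81^(3/4) = 54·L^(-1/3).
Profit maximization for a price taker requires P·MP_L = w: 23·54·L^(-1/3) = 155.25.
So L^(-1/3) = 0.125, which gives L = 512.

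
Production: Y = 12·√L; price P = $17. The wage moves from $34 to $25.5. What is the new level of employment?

From P·MP_L = w with MP_L = 6·L^(-1/2), the labor demand is L(w) = (102/w)^(2).
At w = 34: L = 9. At w = 25.5: L = 16.

L* = 16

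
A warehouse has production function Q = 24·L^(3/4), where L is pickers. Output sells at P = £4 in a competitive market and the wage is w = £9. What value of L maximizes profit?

MP_L = (3/4)·24·L^(-1/4) = 18·L^(-1/4).
Profit maximization for a price taker requires P·MP_L = w: 4·18·L^(-1/4) = 9.
So L^(-1/4) = 0.125, which gives L = 4096.

L* = 4096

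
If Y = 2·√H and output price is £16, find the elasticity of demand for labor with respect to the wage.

MP_H = (1/2)·2·H^(-1/2), so P·MP_H = w gives 16·H^(-1/2) = w.
Solving, H(w) = (16/w)^(2). This is a constant-elasticity form: H ∝ w^(−2), so ε = −2.

ε = -2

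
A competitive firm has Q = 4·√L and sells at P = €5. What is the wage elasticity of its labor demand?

ε = -2

MP_L = (1/2)·4·L^(-1/2), so P·MP_L = w gives 10·L^(-1/2) = w.
Solving, L(w) = (10/w)^(2). This is a constant-elasticity form: L ∝ w^(−2), so ε = −2.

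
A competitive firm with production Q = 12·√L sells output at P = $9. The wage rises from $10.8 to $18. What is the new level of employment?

L* = 9

From P·MP_L = w with MP_L = 6·L^(-1/2), the labor demand is L(w) = (54/w)^(2).
At w = 10.8: L = 25. At w = 18: L = 9.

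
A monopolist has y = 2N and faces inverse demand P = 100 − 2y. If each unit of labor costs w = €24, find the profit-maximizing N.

N* = 11

Marginal revenue from the inverse demand is MR = 100 − 4y.
The marginal product is MP_N = 2.
A monopolist hires until marginal revenue product equals the wage: MR·MP_N = w.
(100 − 8N)·2 = 24, so N = 11.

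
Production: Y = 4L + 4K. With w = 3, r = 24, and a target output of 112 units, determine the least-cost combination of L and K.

The inputs are perfect substitutes, so the firm uses whichever has the lower cost per unit of output.
Cost per unit of output via L is w/4 = 0.75; via K it is r/4 = 6. L is cheaper.
Producing Y = 112 with L alone: L = 28, K = 0.

L* = 28, K* = 0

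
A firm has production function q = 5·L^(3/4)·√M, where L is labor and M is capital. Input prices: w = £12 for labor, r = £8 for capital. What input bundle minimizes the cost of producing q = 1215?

Cost minimization requires the marginal rate of technical substitution to equal the input-price ratio: MP_L/MP_M = w/r.
Here MP_L/MP_M = (3/4)·(M/L)/(1/2) = 1.5·(M/L). Setting this equal to 12/8 = 1.5 gives M = L.
Substituting into q = 1215: 5·L^(3/4)·(L)^(1/2) = 1215.
Solving, L = 81 and M = 81.

L* = 81, M* = 81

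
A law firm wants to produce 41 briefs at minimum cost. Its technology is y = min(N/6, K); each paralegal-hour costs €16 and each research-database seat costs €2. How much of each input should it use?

N* = 246, K* = 41

With a fixed-proportions technology, the cost-minimizing bundle uses no slack in either input: N/6 = K = y.
So N = 6·41 = 246 and K = 41.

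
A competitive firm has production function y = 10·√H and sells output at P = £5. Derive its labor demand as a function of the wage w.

H(w) = 625/w²

MP_H = (1/2)·10·H^(-1/2) = 5·H^(-1/2).
Setting P·MP_H = w: 25·H^(-1/2) = w.
Solving for H: H^(-1/2) = w/25, so H = (25/w)^(2).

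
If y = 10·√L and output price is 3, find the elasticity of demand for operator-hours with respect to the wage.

ε = -2

MP_L = (1/2)·10·L^(-1/2), so P·MP_L = w gives 15·L^(-1/2) = w.
Solving, L(w) = (15/w)^(2). This is a constant-elasticity form: L ∝ w^(−2), so ε = −2.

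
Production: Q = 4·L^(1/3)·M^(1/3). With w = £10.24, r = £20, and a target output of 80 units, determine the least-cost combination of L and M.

Cost minimization requires the marginal rate of technical substitution to equal the input-price ratio: MP_L/MP_M = w/r.
Here MP_L/MP_M = (1/3)·(M/L)/(1/3) = (M/L). Setting this equal to 10.24/20 = 0.512 gives M = 0.512L.
Substituting into Q = 80: 4·L^(1/3)·(0.512L)^(1/3) = 80.
Solving, L = 125 and M = 64.

L* = 125, M* = 64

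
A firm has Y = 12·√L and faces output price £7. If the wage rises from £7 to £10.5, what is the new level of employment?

From P·MP_L = w with MP_L = 6·L^(-1/2), the labor demand is L(w) = (42/w)^(2).
At w = 7: L = 36. At w = 10.5: L = 16.

L* = 16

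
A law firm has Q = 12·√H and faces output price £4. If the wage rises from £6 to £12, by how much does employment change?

From P·MP_H = w with MP_H = 6·H^(-1/2), the labor demand is H(w) = (24/w)^(2).
At w = 6: H = 16. At w = 12: H = 4.
ΔH = 4 − 16 = -12.

ΔH = -12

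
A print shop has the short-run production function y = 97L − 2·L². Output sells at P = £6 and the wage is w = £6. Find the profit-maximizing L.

L* = 24

The marginal product of L is MP_L = 97 − 4L.
A price-taking firm hires until the value of the marginal product equals the wage: P·MP_L = w, so 6·(97 − 4L) = 6.
Then 97 − 4L = 1, giving L = 24.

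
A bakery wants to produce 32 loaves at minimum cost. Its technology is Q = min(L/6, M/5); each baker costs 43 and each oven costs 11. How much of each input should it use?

With a fixed-proportions technology, the cost-minimizing bundle uses no slack in either input: L/6 = M/5 = Q.
So L = 6·32 = 192 and M = 5·32 = 160.

L* = 192, M* = 160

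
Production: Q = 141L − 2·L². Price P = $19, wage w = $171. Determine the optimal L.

The marginal product of L is MP_L = 141 − 4L.
A price-taking firm hires until the value of the marginal product equals the wage: P·MP_L = w, so 19·(141 − 4L) = 171.
Then 141 − 4L = 9, giving L = 33.

L* = 33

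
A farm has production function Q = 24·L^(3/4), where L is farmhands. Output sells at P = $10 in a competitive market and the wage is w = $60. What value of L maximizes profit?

L* = 81

MP_L = (3/4)·24·L^(-1/4) = 18·L^(-1/4).
Profit maximization for a price taker requires P·MP_L = w: 10·18·L^(-1/4) = 60.
So L^(-1/4) = 1/3, which gives L = 81.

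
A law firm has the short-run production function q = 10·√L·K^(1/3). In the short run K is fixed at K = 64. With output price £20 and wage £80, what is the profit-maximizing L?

With K = 64, MP_L = (1/2)·10·L^(-1/2)·64^(1/3) = 20·L^(-1/2).
Profit maximization for a price taker requires P·MP_L = w: 20·20·L^(-1/2) = 80.
So L^(-1/2) = 0.2, which gives L = 25.

L* = 25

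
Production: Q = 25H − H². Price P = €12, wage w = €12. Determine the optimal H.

The marginal product of H is MP_H = 25 − 2H.
A price-taking firm hires until the value of the marginal product equals the wage: P·MP_H = w, so 12·(25 − 2H) = 12.
Then 25 − 2H = 1, giving H = 12.

H* = 12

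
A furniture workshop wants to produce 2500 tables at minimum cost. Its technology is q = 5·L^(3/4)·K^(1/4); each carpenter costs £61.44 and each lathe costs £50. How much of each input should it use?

L* = 625, K* = 256

Cost minimization requires the marginal rate of technical substitution to equal the input-price ratio: MP_L/MP_K = w/r.
Here MP_L/MP_K = (3/4)·(K/L)/(1/4) = 3·(K/L). Setting this equal to 61.44/50 = 1.2288 gives K = 0.4096L.
Substituting into q = 2500: 5·L^(3/4)·(0.4096L)^(1/4) = 2500.
Solving, L = 625 and K = 256.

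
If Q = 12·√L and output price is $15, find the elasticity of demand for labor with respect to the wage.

MP_L = (1/2)·12·L^(-1/2), so P·MP_L = w gives 90·L^(-1/2) = w.
Solving, L(w) = (90/w)^(2). This is a constant-elasticity form: L ∝ w^(−2), so ε = −2.

ε = -2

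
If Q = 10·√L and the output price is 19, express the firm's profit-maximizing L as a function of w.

MP_L = (1/2)·10·L^(-1/2) = 5·L^(-1/2).
Setting P·MP_L = w: 95·L^(-1/2) = w.
Solving for L: L^(-1/2) = w/95, so L = (95/w)^(2).

L(w) = 9025/w²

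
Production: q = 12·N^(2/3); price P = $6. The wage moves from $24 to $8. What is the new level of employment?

From P·MP_N = w with MP_N = 8·N^(-1/3), the labor demand is N(w) = (48/w)^(3).
At w = 24: N = 8. At w = 8: N = 216.

N* = 216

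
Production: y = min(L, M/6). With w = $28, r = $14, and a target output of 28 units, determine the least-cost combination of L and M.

With a fixed-proportions technology, the cost-minimizing bundle uses no slack in either input: L = M/6 = y.
So L = 28 and M = 6·28 = 168.

L* = 28, M* = 168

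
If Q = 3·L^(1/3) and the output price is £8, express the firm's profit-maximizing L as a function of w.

L(w) = (8/w)^(3/2)

MP_L = (1/3)·3·L^(-2/3) = L^(-2/3).
Setting P·MP_L = w: 8·L^(-2/3) = w.
Solving for L: L^(-2/3) = w/8, so L = (8/w)^(3/2).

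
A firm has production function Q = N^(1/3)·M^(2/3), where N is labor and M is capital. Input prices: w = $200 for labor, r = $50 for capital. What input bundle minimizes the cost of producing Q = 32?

N* = 8, M* = 64

Cost minimization requires the marginal rate of technical substitution to equal the input-price ratio: MP_N/MP_M = w/r.
Here MP_N/MP_M = (1/3)·(M/N)/(2/3) = 0.5·(M/N). Setting this equal to 200/50 = 4 gives M = 8N.
Substituting into Q = 32: N^(1/3)·(8N)^(2/3) = 32.
Solving, N = 8 and M = 64.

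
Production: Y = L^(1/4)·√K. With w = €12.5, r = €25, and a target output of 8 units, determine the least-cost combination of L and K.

L* = 16, K* = 16

Cost minimization requires the marginal rate of technical substitution to equal the input-price ratio: MP_L/MP_K = w/r.
Here MP_L/MP_K = (1/4)·(K/L)/(1/2) = 0.5·(K/L). Setting this equal to 12.5/25 = 0.5 gives K = L.
Substituting into Y = 8: L^(1/4)·(L)^(1/2) = 8.
Solving, L = 16 and K = 16.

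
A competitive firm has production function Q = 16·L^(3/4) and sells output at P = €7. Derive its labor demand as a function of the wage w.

MP_L = (3/4)·16·L^(-1/4) = 12·L^(-1/4).
Setting P·MP_L = w: 84·L^(-1/4) = w.
Solving for L: L^(-1/4) = w/84, so L = (84/w)^(4).

L(w) = (84/w)^(4)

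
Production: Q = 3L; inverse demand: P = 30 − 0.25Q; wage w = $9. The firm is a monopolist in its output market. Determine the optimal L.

L* = 18

Marginal revenue from the inverse demand is MR = 30 − 0.5Q.
The marginal product is MP_L = 3.
A monopolist hires until marginal revenue product equals the wage: MR·MP_L = w.
(30 − 1.5L)·3 = 9, so L = 18.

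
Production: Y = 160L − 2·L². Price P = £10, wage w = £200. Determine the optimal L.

L* = 35

The marginal product of L is MP_L = 160 − 4L.
A price-taking firm hires until the value of the marginal product equals the wage: P·MP_L = w, so 10·(160 − 4L) = 200.
Then 160 − 4L = 20, giving L = 35.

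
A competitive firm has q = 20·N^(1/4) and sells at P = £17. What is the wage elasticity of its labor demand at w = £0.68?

MP_N = (1/4)·20·N^(-3/4), so P·MP_N = w gives 85·N^(-3/4) = w.
Solving, N(w) = (85/w)^(4/3). This is a constant-elasticity form: N ∝ w^(−4/3), so ε = −4/3.

ε = -4/3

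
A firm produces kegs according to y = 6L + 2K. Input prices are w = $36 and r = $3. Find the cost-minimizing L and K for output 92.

L* = 0, K* = 46

The inputs are perfect substitutes, so the firm uses whichever has the lower cost per unit of output.
Cost per unit of output via L is w/6 = 6; via K it is r/2 = 1.5. K is cheaper.
Producing y = 92 with K alone: L = 0, K = 46.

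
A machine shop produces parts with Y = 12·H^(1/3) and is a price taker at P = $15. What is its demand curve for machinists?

H(w) = (60/w)^(3/2)

MP_H = (1/3)·12·H^(-2/3) = 4·H^(-2/3).
Setting P·MP_H = w: 60·H^(-2/3) = w.
Solving for H: H^(-2/3) = w/60, so H = (60/w)^(3/2).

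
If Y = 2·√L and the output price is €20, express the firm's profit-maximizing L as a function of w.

MP_L = (1/2)·2·L^(-1/2) = L^(-1/2).
Setting P·MP_L = w: 20·L^(-1/2) = w.
Solving for L: L^(-1/2) = w/20, so L = (20/w)^(2).

L(w) = 400/w²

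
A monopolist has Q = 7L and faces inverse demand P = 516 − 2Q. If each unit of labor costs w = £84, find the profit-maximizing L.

Marginal revenue from the inverse demand is MR = 516 − 4Q.
The marginal product is MP_L = 7.
A monopolist hires until marginal revenue product equals the wage: MR·MP_L = w.
(516 − 28L)·7 = 84, so L = 18.

L* = 18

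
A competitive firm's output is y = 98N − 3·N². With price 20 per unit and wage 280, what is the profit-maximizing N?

N* = 14

The marginal product of N is MP_N = 98 − 6N.
A price-taking firm hires until the value of the marginal product equals the wage: P·MP_N = w, so 20·(98 − 6N) = 280.
Then 98 − 6N = 14, giving N = 14.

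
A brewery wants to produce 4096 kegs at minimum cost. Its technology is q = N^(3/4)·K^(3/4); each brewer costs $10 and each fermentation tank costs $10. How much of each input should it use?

N* = 256, K* = 256

Cost minimization requires the marginal rate of technical substitution to equal the input-price ratio: MP_N/MP_K = w/r.
Here MP_N/MP_K = (3/4)·(K/N)/(3/4) = (K/N). Setting this equal to 10/10 = 1 gives K = N.
Substituting into q = 4096: N^(3/4)·(N)^(3/4) = 4096.
Solving, N = 256 and K = 256.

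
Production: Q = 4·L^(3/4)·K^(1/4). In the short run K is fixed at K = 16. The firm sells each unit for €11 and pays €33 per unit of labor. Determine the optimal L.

With K = 16, MP_L = (3/4)·4·L^(-1/4)·16^(1/4) = 6·L^(-1/4).
Profit maximization for a price taker requires P·MP_L = w: 11·6·L^(-1/4) = 33.
So L^(-1/4) = 0.5, which gives L = 16.

L* = 16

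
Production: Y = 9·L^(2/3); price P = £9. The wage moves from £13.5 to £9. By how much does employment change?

ΔL = 152

From P·MP_L = w with MP_L = 6·L^(-1/3), the labor demand is L(w) = (54/w)^(3).
At w = 13.5: L = 64. At w = 9: L = 216.
ΔL = 216 − 64 = 152.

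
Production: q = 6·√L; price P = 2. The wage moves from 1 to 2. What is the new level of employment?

From P·MP_L = w with MP_L = 3·L^(-1/2), the labor demand is L(w) = (6/w)^(2).
At w = 1: L = 36. At w = 2: L = 9.

L* = 9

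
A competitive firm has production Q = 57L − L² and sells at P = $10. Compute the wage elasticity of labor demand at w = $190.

From P·MP_L = w with MP_L = 57 − 2L, labor demand is L(w) = (57 − w/10)/2.
dL/dw = −1/(20) = -0.05.
At w = 190, L = 19, so ε = (dL/dw)·(w/L) = (-0.05)·(190/19) = -0.5.

ε = -0.5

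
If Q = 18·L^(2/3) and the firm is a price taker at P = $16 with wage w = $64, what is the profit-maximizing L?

MP_L = (2/3)·18·L^(-1/3) = 12·L^(-1/3).
Profit maximization for a price taker requires P·MP_L = w: 16·12·L^(-1/3) = 64.
So L^(-1/3) = 1/3, which gives L = 27.

L* = 27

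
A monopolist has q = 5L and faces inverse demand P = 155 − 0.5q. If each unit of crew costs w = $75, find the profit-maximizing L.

Marginal revenue from the inverse demand is MR = 155 − q.
The marginal product is MP_L = 5.
A monopolist hires until marginal revenue product equals the wage: MR·MP_L = w.
(155 − 5L)·5 = 75, so L = 28.

L* = 28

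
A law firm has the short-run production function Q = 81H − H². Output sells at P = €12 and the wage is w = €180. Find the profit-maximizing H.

H* = 33

The marginal product of H is MP_H = 81 − 2H.
A price-taking firm hires until the value of the marginal product equals the wage: P·MP_H = w, so 12·(81 − 2H) = 180.
Then 81 − 2H = 15, giving H = 33.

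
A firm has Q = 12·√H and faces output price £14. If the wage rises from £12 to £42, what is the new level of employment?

From P·MP_H = w with MP_H = 6·H^(-1/2), the labor demand is H(w) = (84/w)^(2).
At w = 12: H = 49. At w = 42: H = 4.

H* = 4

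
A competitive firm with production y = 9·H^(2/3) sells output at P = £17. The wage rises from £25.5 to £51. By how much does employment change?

ΔH = -56

From P·MP_H = w with MP_H = 6·H^(-1/3), the labor demand is H(w) = (102/w)^(3).
At w = 25.5: H = 64. At w = 51: H = 8.
ΔH = 8 − 64 = -56.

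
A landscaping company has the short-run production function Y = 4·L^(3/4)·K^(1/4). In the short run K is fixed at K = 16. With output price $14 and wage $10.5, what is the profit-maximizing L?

With K = 16, MP_L = (3/4)·4·L^(-1/4)·16^(1/4) = 6·L^(-1/4).
Profit maximization for a price taker requires P·MP_L = w: 14·6·L^(-1/4) = 10.5.
So L^(-1/4) = 0.125, which gives L = 4096.

L* = 4096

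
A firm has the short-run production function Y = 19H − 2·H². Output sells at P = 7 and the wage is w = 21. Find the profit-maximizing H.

The marginal product of H is MP_H = 19 − 4H.
A price-taking firm hires until the value of the marginal product equals the wage: P·MP_H = w, so 7·(19 − 4H) = 21.
Then 19 − 4H = 3, giving H = 4.

H* = 4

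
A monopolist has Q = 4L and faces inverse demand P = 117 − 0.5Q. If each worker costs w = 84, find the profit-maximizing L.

Marginal revenue from the inverse demand is MR = 117 − Q.
The marginal product is MP_L = 4.
A monopolist hires until marginal revenue product equals the wage: MR·MP_L = w.
(117 − 4L)·4 = 84, so L = 24.

L* = 24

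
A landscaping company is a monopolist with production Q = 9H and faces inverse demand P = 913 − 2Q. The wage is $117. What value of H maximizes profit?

H* = 25

Marginal revenue from the inverse demand is MR = 913 − 4Q.
The marginal product is MP_H = 9.
A monopolist hires until marginal revenue product equals the wage: MR·MP_H = w.
(913 − 36H)·9 = 117, so H = 25.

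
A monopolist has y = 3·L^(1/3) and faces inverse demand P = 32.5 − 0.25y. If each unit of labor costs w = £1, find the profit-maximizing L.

Marginal revenue from the inverse demand is MR = 32.5 − 0.5y.
The marginal product is MP_L = L^(-2/3).
A monopolist hires until marginal revenue product equals the wage: MR·MP_L = w.
At L, y = 3·L^(1/3). Substituting and solving: (32.5 − 1.5·L^(1/3))·L^(-2/3) = 1 gives L = 125.

L* = 125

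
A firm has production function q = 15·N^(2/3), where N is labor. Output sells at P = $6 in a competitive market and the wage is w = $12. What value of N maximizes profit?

MP_N = (2/3)·15·N^(-1/3) = 10·N^(-1/3).
Profit maximization for a price taker requires P·MP_N = w: 6·10·N^(-1/3) = 12.
So N^(-1/3) = 0.2, which gives N = 125.

N* = 125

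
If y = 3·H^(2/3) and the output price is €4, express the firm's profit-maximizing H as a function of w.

H(w) = 512/w³

MP_H = (2/3)·3·H^(-1/3) = 2·H^(-1/3).
Setting P·MP_H = w: 8·H^(-1/3) = w.
Solving for H: H^(-1/3) = w/8, so H = (8/w)^(3).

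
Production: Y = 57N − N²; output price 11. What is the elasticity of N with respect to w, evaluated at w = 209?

From P·MP_N = w with MP_N = 57 − 2N, labor demand is N(w) = (57 − w/11)/2.
dN/dw = −1/(22) = -1/22.
At w = 209, N = 19, so ε = (dN/dw)·(w/N) = (-1/22)·(209/19) = -0.5.

ε = -0.5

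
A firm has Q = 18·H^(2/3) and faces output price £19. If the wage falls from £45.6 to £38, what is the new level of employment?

From P·MP_H = w with MP_H = 12·H^(-1/3), the labor demand is H(w) = (228/w)^(3).
At w = 45.6: H = 125. At w = 38: H = 216.

H* = 216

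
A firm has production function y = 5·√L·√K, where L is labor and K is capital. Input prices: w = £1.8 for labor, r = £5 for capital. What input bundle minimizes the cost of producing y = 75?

L* = 25, K* = 9

Cost minimization requires the marginal rate of technical substitution to equal the input-price ratio: MP_L/MP_K = w/r.
Here MP_L/MP_K = (1/2)·(K/L)/(1/2) = (K/L). Setting this equal to 1.8/5 = 0.36 gives K = 0.36L.
Substituting into y = 75: 5·L^(1/2)·(0.36L)^(1/2) = 75.
Solving, L = 25 and K = 9.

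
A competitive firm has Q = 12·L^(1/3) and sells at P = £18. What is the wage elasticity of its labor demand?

MP_L = (1/3)·12·L^(-2/3), so P·MP_L = w gives 72·L^(-2/3) = w.
Solving, L(w) = (72/w)^(3/2). This is a constant-elasticity form: L ∝ w^(−3/2), so ε = −3/2.

ε = -1.5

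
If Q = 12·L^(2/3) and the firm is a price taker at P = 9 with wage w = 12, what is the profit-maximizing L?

L* = 216

MP_L = (2/3)·12·L^(-1/3) = 8·L^(-1/3).
Profit maximization for a price taker requires P·MP_L = w: 9·8·L^(-1/3) = 12.
So L^(-1/3) = 1/6, which gives L = 216.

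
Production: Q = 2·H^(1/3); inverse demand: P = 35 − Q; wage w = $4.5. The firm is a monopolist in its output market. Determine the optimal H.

Marginal revenue from the inverse demand is MR = 35 − 2Q.
The marginal product is MP_H = (2/3)·H^(-2/3).
A monopolist hires until marginal revenue product equals the wage: MR·MP_H = w.
At H, Q = 2·H^(1/3). Substituting and solving: (35 − 4·H^(1/3))·(2/3)·H^(-2/3) = 4.5 gives H = 8.

H* = 8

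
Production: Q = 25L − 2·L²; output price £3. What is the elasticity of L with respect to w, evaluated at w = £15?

ε = -0.25

From P·MP_L = w with MP_L = 25 − 4L, labor demand is L(w) = (25 − w/3)/4.
dL/dw = −1/(12) = -1/12.
At w = 15, L = 5, so ε = (dL/dw)·(w/L) = (-1/12)·(15/5) = -0.25.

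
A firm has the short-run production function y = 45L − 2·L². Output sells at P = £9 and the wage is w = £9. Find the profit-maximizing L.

The marginal product of L is MP_L = 45 − 4L.
A price-taking firm hires until the value of the marginal product equals the wage: P·MP_L = w, so 9·(45 − 4L) = 9.
Then 45 − 4L = 1, giving L = 11.

L* = 11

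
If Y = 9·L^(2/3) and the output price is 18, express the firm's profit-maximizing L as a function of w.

MP_L = (2/3)·9·L^(-1/3) = 6·L^(-1/3).
Setting P·MP_L = w: 108·L^(-1/3) = w.
Solving for L: L^(-1/3) = w/108, so L = (108/w)^(3).

L(w) = 1259712/w³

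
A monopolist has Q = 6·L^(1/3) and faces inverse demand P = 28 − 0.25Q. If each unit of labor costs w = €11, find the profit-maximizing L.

Marginal revenue from the inverse demand is MR = 28 − 0.5Q.
The marginal product is MP_L = 2·L^(-2/3).
A monopolist hires until marginal revenue product equals the wage: MR·MP_L = w.
At L, Q = 6·L^(1/3). Substituting and solving: (28 − 3·L^(1/3))·2·L^(-2/3) = 11 gives L = 8.

L* = 8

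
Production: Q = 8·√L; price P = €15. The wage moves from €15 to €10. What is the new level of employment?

L* = 36

From P·MP_L = w with MP_L = 4·L^(-1/2), the labor demand is L(w) = (60/w)^(2).
At w = 15: L = 16. At w = 10: L = 36.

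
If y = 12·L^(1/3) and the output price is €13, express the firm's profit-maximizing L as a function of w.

MP_L = (1/3)·12·L^(-2/3) = 4·L^(-2/3).
Setting P·MP_L = w: 52·L^(-2/3) = w.
Solving for L: L^(-2/3) = w/52, so L = (52/w)^(3/2).

L(w) = (52/w)^(3/2)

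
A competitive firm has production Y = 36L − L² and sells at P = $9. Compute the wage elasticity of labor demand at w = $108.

From P·MP_L = w with MP_L = 36 − 2L, labor demand is L(w) = (36 − w/9)/2.
dL/dw = −1/(18) = -1/18.
At w = 108, L = 12, so ε = (dL/dw)·(w/L) = (-1/18)·(108/12) = -0.5.

ε = -0.5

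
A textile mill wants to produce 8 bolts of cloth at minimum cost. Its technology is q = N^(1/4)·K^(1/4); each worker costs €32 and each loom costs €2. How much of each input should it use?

Cost minimization requires the marginal rate of technical substitution to equal the input-price ratio: MP_N/MP_K = w/r.
Here MP_N/MP_K = (1/4)·(K/N)/(1/4) = (K/N). Setting this equal to 32/2 = 16 gives K = 16N.
Substituting into q = 8: N^(1/4)·(16N)^(1/4) = 8.
Solving, N = 16 and K = 256.

N* = 16, K* = 256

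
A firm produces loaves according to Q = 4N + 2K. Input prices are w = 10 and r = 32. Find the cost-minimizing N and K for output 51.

N* = 12.75, K* = 0

The inputs are perfect substitutes, so the firm uses whichever has the lower cost per unit of output.
Cost per unit of output via N is w/4 = 2.5; via K it is r/2 = 16. N is cheaper.
Producing Q = 51 with N alone: N = 12.75, K = 0.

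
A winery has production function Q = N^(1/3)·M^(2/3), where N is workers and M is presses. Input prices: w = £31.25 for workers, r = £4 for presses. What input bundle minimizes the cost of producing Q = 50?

N* = 8, M* = 125

Cost minimization requires the marginal rate of technical substitution to equal the input-price ratio: MP_N/MP_M = w/r.
Here MP_N/MP_M = (1/3)·(M/N)/(2/3) = 0.5·(M/N). Setting this equal to 31.25/4 = 7.8125 gives M = 15.625N.
Substituting into Q = 50: N^(1/3)·(15.625N)^(2/3) = 50.
Solving, N = 8 and M = 125.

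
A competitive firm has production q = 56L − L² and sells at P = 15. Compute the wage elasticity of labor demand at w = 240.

From P·MP_L = w with MP_L = 56 − 2L, labor demand is L(w) = (56 − w/15)/2.
dL/dw = −1/(30) = -1/30.
At w = 240, L = 20, so ε = (dL/dw)·(w/L) = (-1/30)·(240/20) = -0.4.

ε = -0.4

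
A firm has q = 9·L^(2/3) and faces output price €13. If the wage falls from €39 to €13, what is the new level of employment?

From P·MP_L = w with MP_L = 6·L^(-1/3), the labor demand is L(w) = (78/w)^(3).
At w = 39: L = 8. At w = 13: L = 216.

L* = 216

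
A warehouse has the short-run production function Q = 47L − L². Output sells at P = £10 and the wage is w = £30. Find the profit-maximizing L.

L* = 22

The marginal product of L is MP_L = 47 − 2L.
A price-taking firm hires until the value of the marginal product equals the wage: P·MP_L = w, so 10·(47 − 2L) = 30.
Then 47 − 2L = 3, giving L = 22.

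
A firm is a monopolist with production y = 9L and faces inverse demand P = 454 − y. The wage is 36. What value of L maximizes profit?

Marginal revenue from the inverse demand is MR = 454 − 2y.
The marginal product is MP_L = 9.
A monopolist hires until marginal revenue product equals the wage: MR·MP_L = w.
(454 − 18L)·9 = 36, so L = 25.

L* = 25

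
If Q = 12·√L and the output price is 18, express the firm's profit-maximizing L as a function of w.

L(w) = 11664/w²

MP_L = (1/2)·12·L^(-1/2) = 6·L^(-1/2).
Setting P·MP_L = w: 108·L^(-1/2) = w.
Solving for L: L^(-1/2) = w/108, so L = (108/w)^(2).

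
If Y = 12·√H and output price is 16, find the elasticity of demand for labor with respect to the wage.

ε = -2

MP_H = (1/2)·12·H^(-1/2), so P·MP_H = w gives 96·H^(-1/2) = w.
Solving, H(w) = (96/w)^(2). This is a constant-elasticity form: H ∝ w^(−2), so ε = −2.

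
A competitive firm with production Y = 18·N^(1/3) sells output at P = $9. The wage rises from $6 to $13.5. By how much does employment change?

ΔN = -19

From P·MP_N = w with MP_N = 6·N^(-2/3), the labor demand is N(w) = (54/w)^(3/2).
At w = 6: N = 27. At w = 13.5: N = 8.
ΔN = 8 − 27 = -19.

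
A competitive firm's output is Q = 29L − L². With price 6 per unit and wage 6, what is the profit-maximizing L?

L* = 14

The marginal product of L is MP_L = 29 − 2L.
A price-taking firm hires until the value of the marginal product equals the wage: P·MP_L = w, so 6·(29 − 2L) = 6.
Then 29 − 2L = 1, giving L = 14.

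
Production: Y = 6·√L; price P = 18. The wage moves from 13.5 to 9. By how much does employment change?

ΔL = 20

From P·MP_L = w with MP_L = 3·L^(-1/2), the labor demand is L(w) = (54/w)^(2).
At w = 13.5: L = 16. At w = 9: L = 36.
ΔL = 36 − 16 = 20.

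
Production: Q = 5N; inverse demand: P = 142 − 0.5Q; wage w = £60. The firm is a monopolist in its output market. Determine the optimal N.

Marginal revenue from the inverse demand is MR = 142 − Q.
The marginal product is MP_N = 5.
A monopolist hires until marginal revenue product equals the wage: MR·MP_N = w.
(142 − 5N)·5 = 60, so N = 26.

N* = 26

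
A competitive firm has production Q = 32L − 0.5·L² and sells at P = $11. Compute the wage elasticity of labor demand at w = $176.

ε = -1

From P·MP_L = w with MP_L = 32 − L, labor demand is L(w) = 32 − w/11.
dL/dw = −1/(11) = -1/11.
At w = 176, L = 16, so ε = (dL/dw)·(w/L) = (-1/11)·(176/16) = -1.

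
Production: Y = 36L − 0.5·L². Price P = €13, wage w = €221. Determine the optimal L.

The marginal product of L is MP_L = 36 − L.
A price-taking firm hires until the value of the marginal product equals the wage: P·MP_L = w, so 13·(36 − L) = 221.
Then 36 − L = 17, giving L = 19.

L* = 19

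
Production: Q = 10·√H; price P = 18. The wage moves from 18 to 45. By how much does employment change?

From P·MP_H = w with MP_H = 5·H^(-1/2), the labor demand is H(w) = (90/w)^(2).
At w = 18: H = 25. At w = 45: H = 4.
ΔH = 4 − 25 = -21.

ΔH = -21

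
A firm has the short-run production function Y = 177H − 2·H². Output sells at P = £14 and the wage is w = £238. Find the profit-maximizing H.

The marginal product of H is MP_H = 177 − 4H.
A price-taking firm hires until the value of the marginal product equals the wage: P·MP_H = w, so 14·(177 − 4H) = 238.
Then 177 − 4H = 17, giving H = 40.

H* = 40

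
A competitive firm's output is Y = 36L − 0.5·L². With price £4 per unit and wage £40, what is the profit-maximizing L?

L* = 26

The marginal product of L is MP_L = 36 − L.
A price-taking firm hires until the value of the marginal product equals the wage: P·MP_L = w, so 4·(36 − L) = 40.
Then 36 − L = 10, giving L = 26.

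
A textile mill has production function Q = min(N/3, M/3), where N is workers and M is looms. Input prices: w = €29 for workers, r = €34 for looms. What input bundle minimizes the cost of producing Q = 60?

With a fixed-proportions technology, the cost-minimizing bundle uses no slack in either input: N/3 = M/3 = Q.
So N = 3·60 = 180 and M = 3·60 = 180.

N* = 180, M* = 180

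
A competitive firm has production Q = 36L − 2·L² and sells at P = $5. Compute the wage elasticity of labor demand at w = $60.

From P·MP_L = w with MP_L = 36 − 4L, labor demand is L(w) = (36 − w/5)/4.
dL/dw = −1/(20) = -0.05.
At w = 60, L = 6, so ε = (dL/dw)·(w/L) = (-0.05)·(60/6) = -0.5.

ε = -0.5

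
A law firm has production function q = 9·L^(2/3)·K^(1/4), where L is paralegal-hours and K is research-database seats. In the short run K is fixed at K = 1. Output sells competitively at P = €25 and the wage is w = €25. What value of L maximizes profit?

L* = 216

With K = 1, MP_L = (2/3)·9·L^(-1/3)·1^(1/4) = 6·L^(-1/3).
Profit maximization for a price taker requires P·MP_L = w: 25·6·L^(-1/3) = 25.
So L^(-1/3) = 1/6, which gives L = 216.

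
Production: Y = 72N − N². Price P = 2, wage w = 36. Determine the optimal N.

N* = 27

The marginal product of N is MP_N = 72 − 2N.
A price-taking firm hires until the value of the marginal product equals the wage: P·MP_N = w, so 2·(72 − 2N) = 36.
Then 72 − 2N = 18, giving N = 27.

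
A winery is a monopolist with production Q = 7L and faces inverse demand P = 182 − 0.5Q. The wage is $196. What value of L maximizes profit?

Marginal revenue from the inverse demand is MR = 182 − Q.
The marginal product is MP_L = 7.
A monopolist hires until marginal revenue product equals the wage: MR·MP_L = w.
(182 − 7L)·7 = 196, so L = 22.

L* = 22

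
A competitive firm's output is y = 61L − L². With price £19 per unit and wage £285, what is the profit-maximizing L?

The marginal product of L is MP_L = 61 − 2L.
A price-taking firm hires until the value of the marginal product equals the wage: P·MP_L = w, so 19·(61 − 2L) = 285.
Then 61 − 2L = 15, giving L = 23.

L* = 23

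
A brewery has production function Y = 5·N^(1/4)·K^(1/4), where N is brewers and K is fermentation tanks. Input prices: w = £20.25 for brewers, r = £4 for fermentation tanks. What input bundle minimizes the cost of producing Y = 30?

N* = 16, K* = 81

Cost minimization requires the marginal rate of technical substitution to equal the input-price ratio: MP_N/MP_K = w/r.
Here MP_N/MP_K = (1/4)·(K/N)/(1/4) = (K/N). Setting this equal to 20.25/4 = 5.0625 gives K = 5.0625N.
Substituting into Y = 30: 5·N^(1/4)·(5.0625N)^(1/4) = 30.
Solving, N = 16 and K = 81.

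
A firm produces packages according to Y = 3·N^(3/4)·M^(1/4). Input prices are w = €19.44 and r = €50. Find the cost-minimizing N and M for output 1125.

N* = 625, M* = 81

Cost minimization requires the marginal rate of technical substitution to equal the input-price ratio: MP_N/MP_M = w/r.
Here MP_N/MP_M = (3/4)·(M/N)/(1/4) = 3·(M/N). Setting this equal to 19.44/50 = 0.3888 gives M = 0.1296N.
Substituting into Y = 1125: 3·N^(3/4)·(0.1296N)^(1/4) = 1125.
Solving, N = 625 and M = 81.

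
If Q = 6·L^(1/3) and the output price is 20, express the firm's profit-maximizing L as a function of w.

L(w) = (40/w)^(3/2)

MP_L = (1/3)·6·L^(-2/3) = 2·L^(-2/3).
Setting P·MP_L = w: 40·L^(-2/3) = w.
Solving for L: L^(-2/3) = w/40, so L = (40/w)^(3/2).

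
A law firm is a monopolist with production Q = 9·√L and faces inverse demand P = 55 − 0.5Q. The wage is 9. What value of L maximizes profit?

L* = 25

Marginal revenue from the inverse demand is MR = 55 − Q.
The marginal product is MP_L = 4.5·L^(-1/2).
A monopolist hires until marginal revenue product equals the wage: MR·MP_L = w.
At L, Q = 9·√L. Substituting and solving: (55 − 9·√L)·4.5·L^(-1/2) = 9 gives L = 25.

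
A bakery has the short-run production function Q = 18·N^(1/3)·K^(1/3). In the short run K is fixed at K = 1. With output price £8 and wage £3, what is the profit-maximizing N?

With K = 1, MP_N = (1/3)·18·N^(-2/3)·1^(1/3) = 6·N^(-2/3).
Profit maximization for a price taker requires P·MP_N = w: 8·6·N^(-2/3) = 3.
So N^(-2/3) = 0.0625, which gives N = 64.

N* = 64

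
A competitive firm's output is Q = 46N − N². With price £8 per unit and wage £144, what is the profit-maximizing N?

N* = 14

The marginal product of N is MP_N = 46 − 2N.
A price-taking firm hires until the value of the marginal product equals the wage: P·MP_N = w, so 8·(46 − 2N) = 144.
Then 46 − 2N = 18, giving N = 14.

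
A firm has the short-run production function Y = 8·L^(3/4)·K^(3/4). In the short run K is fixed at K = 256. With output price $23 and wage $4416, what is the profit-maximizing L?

L* = 16

With K = 256, MP_L = (3/4)·8·L^(-1/4)·256^(3/4) = 384·L^(-1/4).
Profit maximization for a price taker requires P·MP_L = w: 23·384·L^(-1/4) = 4416.
So L^(-1/4) = 0.5, which gives L = 16.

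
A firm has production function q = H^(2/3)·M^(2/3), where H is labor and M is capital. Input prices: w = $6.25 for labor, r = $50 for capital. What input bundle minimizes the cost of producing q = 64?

H* = 64, M* = 8

Cost minimization requires the marginal rate of technical substitution to equal the input-price ratio: MP_H/MP_M = w/r.
Here MP_H/MP_M = (2/3)·(M/H)/(2/3) = (M/H). Setting this equal to 6.25/50 = 0.125 gives M = 0.125H.
Substituting into q = 64: H^(2/3)·(0.125H)^(2/3) = 64.
Solving, H = 64 and M = 8.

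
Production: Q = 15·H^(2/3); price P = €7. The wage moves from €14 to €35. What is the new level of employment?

H* = 8

From P·MP_H = w with MP_H = 10·H^(-1/3), the labor demand is H(w) = (70/w)^(3).
At w = 14: H = 125. At w = 35: H = 8.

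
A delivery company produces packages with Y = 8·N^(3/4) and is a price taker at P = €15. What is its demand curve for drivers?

N(w) = (90/w)^(4)

MP_N = (3/4)·8·N^(-1/4) = 6·N^(-1/4).
Setting P·MP_N = w: 90·N^(-1/4) = w.
Solving for N: N^(-1/4) = w/90, so N = (90/w)^(4).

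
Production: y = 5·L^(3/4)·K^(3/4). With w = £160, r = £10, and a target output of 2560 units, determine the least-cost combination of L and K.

L* = 16, K* = 256

Cost minimization requires the marginal rate of technical substitution to equal the input-price ratio: MP_L/MP_K = w/r.
Here MP_L/MP_K = (3/4)·(K/L)/(3/4) = (K/L). Setting this equal to 160/10 = 16 gives K = 16L.
Substituting into y = 2560: 5·L^(3/4)·(16L)^(3/4) = 2560.
Solving, L = 16 and K = 256.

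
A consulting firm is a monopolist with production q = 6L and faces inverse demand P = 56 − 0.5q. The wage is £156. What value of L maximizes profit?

L* = 5

Marginal revenue from the inverse demand is MR = 56 − q.
The marginal product is MP_L = 6.
A monopolist hires until marginal revenue product equals the wage: MR·MP_L = w.
(56 − 6L)·6 = 156, so L = 5.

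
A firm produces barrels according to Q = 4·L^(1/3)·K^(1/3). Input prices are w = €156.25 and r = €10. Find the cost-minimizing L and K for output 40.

Cost minimization requires the marginal rate of technical substitution to equal the input-price ratio: MP_L/MP_K = w/r.
Here MP_L/MP_K = (1/3)·(K/L)/(1/3) = (K/L). Setting this equal to 156.25/10 = 15.625 gives K = 15.625L.
Substituting into Q = 40: 4·L^(1/3)·(15.625L)^(1/3) = 40.
Solving, L = 8 and K = 125.

L* = 8, K* = 125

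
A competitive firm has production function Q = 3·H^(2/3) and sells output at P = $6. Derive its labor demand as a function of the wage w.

H(w) = 1728/w³

MP_H = (2/3)·3·H^(-1/3) = 2·H^(-1/3).
Setting P·MP_H = w: 12·H^(-1/3) = w.
Solving for H: H^(-1/3) = w/12, so H = (12/w)^(3).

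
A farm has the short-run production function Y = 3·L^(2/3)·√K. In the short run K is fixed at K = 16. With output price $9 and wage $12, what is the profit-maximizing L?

With K = 16, MP_L = (2/3)·3·L^(-1/3)·16^(1/2) = 8·L^(-1/3).
Profit maximization for a price taker requires P·MP_L = w: 9·8·L^(-1/3) = 12.
So L^(-1/3) = 1/6, which gives L = 216.

L* = 216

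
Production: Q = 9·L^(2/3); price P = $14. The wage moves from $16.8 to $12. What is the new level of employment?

From P·MP_L = w with MP_L = 6·L^(-1/3), the labor demand is L(w) = (84/w)^(3).
At w = 16.8: L = 125. At w = 12: L = 343.

L* = 343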